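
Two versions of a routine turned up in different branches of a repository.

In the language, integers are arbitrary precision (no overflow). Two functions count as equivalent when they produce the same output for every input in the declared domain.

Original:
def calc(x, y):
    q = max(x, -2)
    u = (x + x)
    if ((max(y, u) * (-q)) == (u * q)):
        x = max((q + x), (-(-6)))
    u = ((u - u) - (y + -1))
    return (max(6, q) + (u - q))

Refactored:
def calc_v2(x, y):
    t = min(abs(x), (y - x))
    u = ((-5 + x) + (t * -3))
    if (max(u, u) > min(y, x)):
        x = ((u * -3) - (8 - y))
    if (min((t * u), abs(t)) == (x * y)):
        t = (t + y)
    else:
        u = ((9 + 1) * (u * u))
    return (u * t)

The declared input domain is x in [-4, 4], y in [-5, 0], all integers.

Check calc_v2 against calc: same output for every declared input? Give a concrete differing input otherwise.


Input x=-4, y=-5: 14 from calc versus -360 from calc_v2.
verdict: not equivalent; witness: x=-4, y=-5


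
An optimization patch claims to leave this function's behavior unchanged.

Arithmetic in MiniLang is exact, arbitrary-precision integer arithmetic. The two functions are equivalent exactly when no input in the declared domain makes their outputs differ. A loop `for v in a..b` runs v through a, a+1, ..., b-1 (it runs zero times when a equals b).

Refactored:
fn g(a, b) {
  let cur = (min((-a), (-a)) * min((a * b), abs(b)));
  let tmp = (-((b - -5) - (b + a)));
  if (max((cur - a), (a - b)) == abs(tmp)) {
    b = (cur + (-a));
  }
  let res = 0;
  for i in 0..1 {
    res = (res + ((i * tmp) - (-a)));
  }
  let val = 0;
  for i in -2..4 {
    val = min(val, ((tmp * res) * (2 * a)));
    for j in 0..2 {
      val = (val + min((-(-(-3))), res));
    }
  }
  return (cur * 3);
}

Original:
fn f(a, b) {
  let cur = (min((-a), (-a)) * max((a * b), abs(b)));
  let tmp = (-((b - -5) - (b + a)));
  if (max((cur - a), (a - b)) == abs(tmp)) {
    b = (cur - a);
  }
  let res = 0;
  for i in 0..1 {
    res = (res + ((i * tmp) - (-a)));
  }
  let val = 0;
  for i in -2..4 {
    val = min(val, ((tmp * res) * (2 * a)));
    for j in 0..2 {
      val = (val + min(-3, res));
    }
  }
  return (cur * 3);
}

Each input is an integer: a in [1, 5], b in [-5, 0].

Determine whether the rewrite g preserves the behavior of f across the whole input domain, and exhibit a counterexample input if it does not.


The rewrite breaks on a=1, b=-5, where the results are -15 and 15.
f: cur becomes -5; next tmp becomes -4; next (max((cur - a), (a - b)) == abs(tmp)) evaluates to false; next res becomes 0; next at i=0:; next res becomes 1; next val becomes 0; next at i=-2:; next val becomes -8; next at j=0:; next val becomes -11; next at j=1:; next val becomes -14; next at i=-1:; next val becomes -14; next at j=0:; next val becomes -17; next at j=1:; next val becomes -20; next at i=0:; next val becomes -20; next at j=0:; next val becomes -23; next at j=1:; next val becomes -26; next at i=1:; next val becomes -26; next at j=0:; next val becomes -29; next at j=1:; next val becomes -32; next at i=2:; next val becomes -32; next at j=0:; next val becomes -35; next at j=1:; next val becomes -38; next at i=3:; next val becomes -38; next at j=0:; next val becomes -41; next at j=1:; next val becomes -44; next final value -15
g: cur becomes 5; next tmp becomes -4; next (max((cur - a), (a - b)) == abs(tmp)) evaluates to false; next res becomes 0; next at i=0:; next res becomes 1; next val becomes 0; next at i=-2:; next val becomes -8; next at j=0:; next val becomes -11; next at j=1:; next val becomes -14; next at i=-1:; next val becomes -14; next at j=0:; next val becomes -17; next at j=1:; next val becomes -20; next at i=0:; next val becomes -20; next at j=0:; next val becomes -23; next at j=1:; next val becomes -26; next at i=1:; next val becomes -26; next at j=0:; next val becomes -29; next at j=1:; next val becomes -32; next at i=2:; next val becomes -32; next at j=0:; next val becomes -35; next at j=1:; next val becomes -38; next at i=3:; next val becomes -38; next at j=0:; next val becomes -41; next at j=1:; next val becomes -44; next final value 15
verdict: not equivalent; witness: a=1, b=-5


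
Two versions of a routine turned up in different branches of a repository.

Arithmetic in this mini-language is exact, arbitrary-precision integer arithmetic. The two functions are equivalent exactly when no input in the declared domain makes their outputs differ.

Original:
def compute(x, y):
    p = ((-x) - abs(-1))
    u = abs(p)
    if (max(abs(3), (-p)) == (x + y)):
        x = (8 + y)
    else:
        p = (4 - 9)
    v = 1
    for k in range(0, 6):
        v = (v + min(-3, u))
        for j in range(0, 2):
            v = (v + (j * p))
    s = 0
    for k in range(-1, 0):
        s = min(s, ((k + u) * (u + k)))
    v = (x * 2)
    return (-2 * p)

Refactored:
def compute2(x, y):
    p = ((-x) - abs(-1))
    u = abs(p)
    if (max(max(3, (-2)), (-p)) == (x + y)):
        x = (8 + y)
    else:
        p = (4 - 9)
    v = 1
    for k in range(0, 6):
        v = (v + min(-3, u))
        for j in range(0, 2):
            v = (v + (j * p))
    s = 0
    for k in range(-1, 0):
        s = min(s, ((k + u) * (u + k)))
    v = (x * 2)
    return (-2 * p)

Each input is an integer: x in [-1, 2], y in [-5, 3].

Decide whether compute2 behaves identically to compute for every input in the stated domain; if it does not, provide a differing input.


Equivalent. Although `3` became `2`, no input in the stated domain can expose it.
Checked all 36 inputs in the declared domain: the outputs agree on every one.
One worked example (x=1, y=1) — compute: p=-2, then u=2, then (max(abs(3), (-p)) == (x + y)) is false, then p=-5, then v=1, then (k=0), then v=-2, then (j=0), then v=-2, then (j=1), then v=-7, then (k=1), then v=-10, then (j=0), then v=-10, then (j=1), then v=-15, then (k=2), then v=-18, then (j=0), then v=-18, then (j=1), then v=-23, then (k=3), then v=-26, then (j=0), then v=-26, then (j=1), then v=-31, then (k=4), then v=-34, then (j=0), then v=-34, then (j=1), then v=-39, then (k=5), then v=-42, then (j=0), then v=-42, then (j=1), then v=-47, then s=0, then (k=-1), then s=0, then v=2, then returns 10; compute2: p=-2, then u=2, then (max(max(3, (-2)), (-p)) == (x + y)) is false, then p=-5, then v=1, then (k=0), then v=-2, then (j=0), then v=-2, then (j=1), then v=-7, then (k=1), then v=-10, then (j=0), then v=-10, then (j=1), then v=-15, then (k=2), then v=-18, then (j=0), then v=-18, then (j=1), then v=-23, then (k=3), then v=-26, then (j=0), then v=-26, then (j=1), then v=-31, then (k=4), then v=-34, then (j=0), then v=-34, then (j=1), then v=-39, then (k=5), then v=-42, then (j=0), then v=-42, then (j=1), then v=-47, then s=0, then (k=-1), then s=0, then v=2, then returns 10; agreement on 10.
verdict: equivalent


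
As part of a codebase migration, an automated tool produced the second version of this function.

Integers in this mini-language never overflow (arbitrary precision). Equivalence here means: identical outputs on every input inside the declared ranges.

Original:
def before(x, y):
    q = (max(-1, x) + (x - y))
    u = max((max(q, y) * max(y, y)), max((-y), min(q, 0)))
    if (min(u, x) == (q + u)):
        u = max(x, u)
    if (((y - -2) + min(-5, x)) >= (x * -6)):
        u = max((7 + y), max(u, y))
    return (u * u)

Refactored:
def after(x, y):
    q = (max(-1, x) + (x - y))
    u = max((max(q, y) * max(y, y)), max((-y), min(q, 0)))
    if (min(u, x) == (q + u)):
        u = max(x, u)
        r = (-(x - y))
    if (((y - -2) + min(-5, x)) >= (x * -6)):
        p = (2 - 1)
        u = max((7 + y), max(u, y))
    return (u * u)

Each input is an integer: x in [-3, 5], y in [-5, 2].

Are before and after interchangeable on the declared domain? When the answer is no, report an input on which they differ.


This is a faithful refactor — constant usage differs; arithmetic usage differs; local variable names differ; statement counts differ, but the computed results match everywhere.
One worked example (x=5, y=-4) — before: q := 14 | u := 4 | (min(u, x) == (q + u)): false | (((y - -2) + min(-5, x)) >= (x * -6)): true | u := 4 | result 16; after: q := 14 | u := 4 | (min(u, x) == (q + u)): false | (((y - -2) + min(-5, x)) >= (x * -6)): true | p := 1 | u := 4 | result 16; agreement on 16.
Checked all 72 inputs in the declared domain: the outputs agree on every one.
verdict: equivalent


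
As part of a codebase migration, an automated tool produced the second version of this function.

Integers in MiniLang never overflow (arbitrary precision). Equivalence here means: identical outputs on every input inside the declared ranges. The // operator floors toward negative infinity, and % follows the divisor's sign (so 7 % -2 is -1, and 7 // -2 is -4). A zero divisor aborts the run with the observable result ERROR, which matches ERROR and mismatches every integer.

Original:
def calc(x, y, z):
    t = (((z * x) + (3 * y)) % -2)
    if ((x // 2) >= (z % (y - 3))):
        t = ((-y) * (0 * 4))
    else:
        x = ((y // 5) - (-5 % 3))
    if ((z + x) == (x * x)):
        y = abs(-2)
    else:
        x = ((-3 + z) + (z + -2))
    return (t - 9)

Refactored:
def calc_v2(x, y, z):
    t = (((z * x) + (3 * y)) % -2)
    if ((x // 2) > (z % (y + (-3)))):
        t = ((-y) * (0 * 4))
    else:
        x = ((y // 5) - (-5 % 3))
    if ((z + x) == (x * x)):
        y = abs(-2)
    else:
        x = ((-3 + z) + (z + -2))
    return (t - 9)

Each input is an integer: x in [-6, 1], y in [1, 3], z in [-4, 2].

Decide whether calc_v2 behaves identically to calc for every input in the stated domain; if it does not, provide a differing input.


Run the pair on x=-2, y=1, z=-3.
calc: t = -1; ((x // 2) >= (z % (y - 3))) -> true; t = 0; ((z + x) == (x * x)) -> false; x = -11; return -9
calc_v2: t = -1; ((x // 2) > (z % (y + (-3)))) -> false; x = -1; ((z + x) == (x * x)) -> false; x = -11; return -10
-9 != -10, so the rewrite changes behavior.
verdict: not equivalent; witness: x=-2, y=1, z=-3


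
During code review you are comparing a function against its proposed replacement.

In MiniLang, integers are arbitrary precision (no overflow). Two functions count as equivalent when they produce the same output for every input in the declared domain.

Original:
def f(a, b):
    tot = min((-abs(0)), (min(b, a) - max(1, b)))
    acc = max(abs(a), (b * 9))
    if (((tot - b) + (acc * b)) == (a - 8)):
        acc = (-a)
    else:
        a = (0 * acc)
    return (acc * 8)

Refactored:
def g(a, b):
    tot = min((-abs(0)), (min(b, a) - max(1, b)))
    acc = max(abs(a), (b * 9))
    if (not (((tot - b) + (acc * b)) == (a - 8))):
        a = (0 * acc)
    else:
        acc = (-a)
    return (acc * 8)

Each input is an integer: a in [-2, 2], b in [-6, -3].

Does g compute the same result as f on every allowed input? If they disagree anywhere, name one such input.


Behavior is preserved: although boolean connective usage differs, the outputs never diverge.
As a probe, take a=-1, b=-6: f runs tot becomes -7; next acc becomes 1; next (((tot - b) + (acc * b)) == (a - 8)) evaluates to false; next a becomes 0; next final value 8; g runs tot becomes -7; next acc becomes 1; next (not (((tot - b) + (acc * b)) == (a - 8))) evaluates to true; next a becomes 0; next final value 8; both end at 8.
Checked all 20 inputs in the declared domain: the outputs agree on every one.
verdict: equivalent


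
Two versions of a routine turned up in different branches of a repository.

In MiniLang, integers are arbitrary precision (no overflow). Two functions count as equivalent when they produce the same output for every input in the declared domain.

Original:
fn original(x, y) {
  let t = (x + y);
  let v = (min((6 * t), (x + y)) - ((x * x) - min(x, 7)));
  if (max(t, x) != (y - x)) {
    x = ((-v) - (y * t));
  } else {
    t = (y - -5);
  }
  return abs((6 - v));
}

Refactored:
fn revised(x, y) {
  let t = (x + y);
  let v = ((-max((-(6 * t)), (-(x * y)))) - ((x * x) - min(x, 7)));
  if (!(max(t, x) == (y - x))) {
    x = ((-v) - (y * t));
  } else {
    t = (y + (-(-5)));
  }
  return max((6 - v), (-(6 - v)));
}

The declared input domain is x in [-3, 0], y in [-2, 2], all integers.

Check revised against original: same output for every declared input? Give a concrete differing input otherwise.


Consider the input x=-2, y=2.
original: t=0, then v=-6, then (max(t, x) != (y - x)) is true, then x=6, then returns 12
revised: t=0, then v=-10, then (!(max(t, x) == (y - x))) is true, then x=10, then returns 16
12 and 16 differ, so these are not the same function on this domain.
verdict: not equivalent; witness: x=-2, y=2


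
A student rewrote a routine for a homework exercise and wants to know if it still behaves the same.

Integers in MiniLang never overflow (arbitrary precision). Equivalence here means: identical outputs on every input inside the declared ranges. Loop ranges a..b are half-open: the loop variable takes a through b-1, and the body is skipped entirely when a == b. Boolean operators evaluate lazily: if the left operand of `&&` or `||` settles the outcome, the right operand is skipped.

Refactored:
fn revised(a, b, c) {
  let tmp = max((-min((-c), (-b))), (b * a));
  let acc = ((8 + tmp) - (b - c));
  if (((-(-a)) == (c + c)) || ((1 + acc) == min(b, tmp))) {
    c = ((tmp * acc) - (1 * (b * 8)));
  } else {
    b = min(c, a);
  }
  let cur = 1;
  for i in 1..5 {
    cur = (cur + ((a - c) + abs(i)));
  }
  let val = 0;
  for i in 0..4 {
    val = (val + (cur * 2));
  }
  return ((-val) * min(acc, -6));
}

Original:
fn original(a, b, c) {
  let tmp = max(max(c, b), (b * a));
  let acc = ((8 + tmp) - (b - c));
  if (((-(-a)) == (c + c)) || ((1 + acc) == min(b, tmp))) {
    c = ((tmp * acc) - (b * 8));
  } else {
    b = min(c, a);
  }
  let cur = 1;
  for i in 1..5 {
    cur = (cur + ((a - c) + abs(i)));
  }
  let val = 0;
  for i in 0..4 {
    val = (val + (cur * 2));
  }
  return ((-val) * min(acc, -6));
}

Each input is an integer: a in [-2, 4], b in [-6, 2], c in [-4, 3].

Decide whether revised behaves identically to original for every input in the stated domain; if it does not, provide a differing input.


Equivalent — the differences include constant usage differs; arithmetic usage differs; min/max/abs usage differs, yet no declared input distinguishes the two.
Tracing a=0, b=-5, c=3: original: tmp=3, then acc=19, then (((-(-a)) == (c + c)) || ((1 + acc) == min(b, tmp))) is false, then b=0, then cur=1, then (i=1), then cur=-1, then (i=2), then cur=-2, then (i=3), then cur=-2, then (i=4), then cur=-1, then val=0, then (i=0), then val=-2, then (i=1), then val=-4, then (i=2), then val=-6, then (i=3), then val=-8, then returns -48 | revised: tmp=3, then acc=19, then (((-(-a)) == (c + c)) || ((1 + acc) == min(b, tmp))) is false, then b=0, then cur=1, then (i=1), then cur=-1, then (i=2), then cur=-2, then (i=3), then cur=-2, then (i=4), then cur=-1, then val=0, then (i=0), then val=-2, then (i=1), then val=-4, then (i=2), then val=-6, then (i=3), then val=-8, then returns -48 — matching result -48.
Checked all 504 inputs in the declared domain: the outputs agree on every one.
verdict: equivalent


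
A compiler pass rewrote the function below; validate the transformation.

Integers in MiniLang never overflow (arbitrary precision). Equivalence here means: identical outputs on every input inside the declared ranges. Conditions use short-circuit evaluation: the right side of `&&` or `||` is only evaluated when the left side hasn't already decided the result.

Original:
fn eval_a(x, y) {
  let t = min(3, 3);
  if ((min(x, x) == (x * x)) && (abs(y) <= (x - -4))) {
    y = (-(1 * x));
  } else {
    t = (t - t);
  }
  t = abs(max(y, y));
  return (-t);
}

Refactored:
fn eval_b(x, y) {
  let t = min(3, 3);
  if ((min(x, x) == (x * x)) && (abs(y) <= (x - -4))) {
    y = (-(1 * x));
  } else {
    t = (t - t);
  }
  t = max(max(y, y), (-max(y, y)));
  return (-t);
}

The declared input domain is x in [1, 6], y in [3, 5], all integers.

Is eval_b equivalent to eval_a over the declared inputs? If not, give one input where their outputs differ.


Reading the diff, among the changes: min/max/abs usage differs.
As a probe, take x=5, y=5: eval_a runs t := 3 | ((min(x, x) == (x * x)) && (abs(y) <= (x - -4))): false | t := 0 | t := 5 | result -5; eval_b runs t := 3 | ((min(x, x) == (x * x)) && (abs(y) <= (x - -4))): false | t := 0 | t := 5 | result -5; both end at -5.
Every one of the 18 inputs gives matching results.
verdict: equivalent


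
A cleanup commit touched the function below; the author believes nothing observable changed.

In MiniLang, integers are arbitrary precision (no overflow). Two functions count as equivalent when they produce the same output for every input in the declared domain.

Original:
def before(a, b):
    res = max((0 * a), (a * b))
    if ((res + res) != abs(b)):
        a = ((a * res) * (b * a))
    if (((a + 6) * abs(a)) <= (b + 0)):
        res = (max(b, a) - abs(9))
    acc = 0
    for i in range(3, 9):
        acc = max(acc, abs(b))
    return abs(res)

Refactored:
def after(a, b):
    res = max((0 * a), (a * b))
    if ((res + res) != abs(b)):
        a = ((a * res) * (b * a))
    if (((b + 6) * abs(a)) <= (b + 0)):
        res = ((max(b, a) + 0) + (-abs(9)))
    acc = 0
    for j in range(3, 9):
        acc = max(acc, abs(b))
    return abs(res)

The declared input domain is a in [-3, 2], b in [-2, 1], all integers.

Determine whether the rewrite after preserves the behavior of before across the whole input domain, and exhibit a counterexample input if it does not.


Run the pair on a=-3, b=-2.
before: res=6, then ((res + res) != abs(b)) is true, then a=-108, then (((a + 6) * abs(a)) <= (b + 0)) is true, then res=-11, then acc=0, then (i=3), then acc=2, then (i=4), then acc=2, then (i=5), then acc=2, then (i=6), then acc=2, then (i=7), then acc=2, then (i=8), then acc=2, then returns 11
after: res=6, then ((res + res) != abs(b)) is true, then a=-108, then (((b + 6) * abs(a)) <= (b + 0)) is false, then acc=0, then (j=3), then acc=2, then (j=4), then acc=2, then (j=5), then acc=2, then (j=6), then acc=2, then (j=7), then acc=2, then (j=8), then acc=2, then returns 6
11 and 6 differ, so these are not the same function on this domain.
verdict: not equivalent; witness: a=-3, b=-2


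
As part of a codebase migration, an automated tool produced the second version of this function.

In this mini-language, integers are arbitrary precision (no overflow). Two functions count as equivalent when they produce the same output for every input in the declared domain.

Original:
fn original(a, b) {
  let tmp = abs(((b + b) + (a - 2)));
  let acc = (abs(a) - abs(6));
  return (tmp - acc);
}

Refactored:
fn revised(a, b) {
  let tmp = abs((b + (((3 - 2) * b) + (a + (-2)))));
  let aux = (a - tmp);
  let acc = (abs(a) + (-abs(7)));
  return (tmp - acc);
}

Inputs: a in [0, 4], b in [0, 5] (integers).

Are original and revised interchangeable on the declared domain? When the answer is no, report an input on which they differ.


Take a=0, b=0.
original: tmp becomes 2; next acc becomes -6; next final value 8
revised: tmp becomes 2; next aux becomes -2; next acc becomes -7; next final value 9
8 and 9 differ, so these are not the same function on this domain.
verdict: not equivalent; witness: a=0, b=0


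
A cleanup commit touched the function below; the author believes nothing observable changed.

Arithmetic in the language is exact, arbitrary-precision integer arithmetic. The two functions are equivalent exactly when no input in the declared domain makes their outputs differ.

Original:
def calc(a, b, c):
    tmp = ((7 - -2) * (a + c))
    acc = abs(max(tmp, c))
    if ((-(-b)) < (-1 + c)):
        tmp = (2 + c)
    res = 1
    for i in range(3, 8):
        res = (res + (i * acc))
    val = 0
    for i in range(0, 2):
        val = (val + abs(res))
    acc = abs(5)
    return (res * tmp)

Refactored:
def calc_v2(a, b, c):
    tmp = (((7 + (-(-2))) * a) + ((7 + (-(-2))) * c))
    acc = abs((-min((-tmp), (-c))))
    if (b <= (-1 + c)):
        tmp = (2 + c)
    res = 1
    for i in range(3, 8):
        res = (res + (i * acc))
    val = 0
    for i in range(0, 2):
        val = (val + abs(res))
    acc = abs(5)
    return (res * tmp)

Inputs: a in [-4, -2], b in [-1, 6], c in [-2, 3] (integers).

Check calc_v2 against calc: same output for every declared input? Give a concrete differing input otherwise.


At a=-4, b=-1, c=0: calc gives -36, calc_v2 gives 2.
verdict: not equivalent; witness: a=-4, b=-1, c=0


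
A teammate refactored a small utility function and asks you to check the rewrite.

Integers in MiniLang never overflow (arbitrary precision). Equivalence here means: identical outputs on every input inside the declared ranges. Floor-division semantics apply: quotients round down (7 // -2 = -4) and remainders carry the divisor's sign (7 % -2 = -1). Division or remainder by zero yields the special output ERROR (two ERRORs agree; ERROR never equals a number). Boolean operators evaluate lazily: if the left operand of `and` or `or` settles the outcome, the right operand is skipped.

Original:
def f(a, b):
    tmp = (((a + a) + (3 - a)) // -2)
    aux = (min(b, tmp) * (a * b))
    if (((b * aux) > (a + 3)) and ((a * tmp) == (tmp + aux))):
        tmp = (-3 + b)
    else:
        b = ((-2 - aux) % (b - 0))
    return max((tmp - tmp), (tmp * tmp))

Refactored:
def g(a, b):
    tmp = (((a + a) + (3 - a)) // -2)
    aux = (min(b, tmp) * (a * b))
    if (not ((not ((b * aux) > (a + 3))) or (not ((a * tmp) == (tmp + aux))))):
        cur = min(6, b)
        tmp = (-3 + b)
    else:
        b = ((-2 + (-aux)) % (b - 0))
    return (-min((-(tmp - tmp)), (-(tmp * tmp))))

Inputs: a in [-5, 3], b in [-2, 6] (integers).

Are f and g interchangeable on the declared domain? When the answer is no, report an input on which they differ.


Equivalent — the differences include min/max/abs usage differs; and arithmetic usage differs; and constant usage differs; and boolean connective usage differs; and local variable names differ; and statement counts differ, yet no declared input distinguishes the two.
Tracing a=2, b=2: f: tmp := -3 | aux := -12 | (((b * aux) > (a + 3)) and ((a * tmp) == (tmp + aux))): false | b := 0 | result 9 | g: tmp := -3 | aux := -12 | (not ((not ((b * aux) > (a + 3))) or (not ((a * tmp) == (tmp + aux))))): false | b := 0 | result 9 — matching result 9.
An exhaustive pass over the 81 declared inputs shows identical outputs.
verdict: equivalent


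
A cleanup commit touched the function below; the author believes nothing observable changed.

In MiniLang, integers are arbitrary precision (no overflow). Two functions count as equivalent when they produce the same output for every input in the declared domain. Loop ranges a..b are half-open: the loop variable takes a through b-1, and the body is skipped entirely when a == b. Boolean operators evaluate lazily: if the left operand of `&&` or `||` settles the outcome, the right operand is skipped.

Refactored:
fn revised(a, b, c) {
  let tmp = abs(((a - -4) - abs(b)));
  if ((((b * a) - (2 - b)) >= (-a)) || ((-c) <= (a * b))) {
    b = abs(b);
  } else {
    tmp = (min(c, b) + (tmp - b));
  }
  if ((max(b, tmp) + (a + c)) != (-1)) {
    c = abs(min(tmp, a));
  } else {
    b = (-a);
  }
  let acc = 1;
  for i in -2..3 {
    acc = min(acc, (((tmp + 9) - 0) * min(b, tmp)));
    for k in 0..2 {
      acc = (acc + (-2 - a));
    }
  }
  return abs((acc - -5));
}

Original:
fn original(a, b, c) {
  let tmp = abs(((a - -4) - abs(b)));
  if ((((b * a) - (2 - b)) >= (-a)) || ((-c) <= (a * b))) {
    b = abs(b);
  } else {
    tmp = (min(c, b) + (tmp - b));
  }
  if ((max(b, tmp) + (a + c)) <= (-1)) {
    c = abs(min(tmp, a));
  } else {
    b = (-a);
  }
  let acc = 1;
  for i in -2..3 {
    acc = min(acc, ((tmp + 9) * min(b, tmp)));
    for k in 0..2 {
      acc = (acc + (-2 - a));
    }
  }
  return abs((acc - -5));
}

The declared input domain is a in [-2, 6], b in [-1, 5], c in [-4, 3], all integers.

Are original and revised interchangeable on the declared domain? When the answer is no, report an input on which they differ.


Run the pair on a=-2, b=0, c=0.
original: tmp := 2 | ((((b * a) - (2 - b)) >= (-a)) || ((-c) <= (a * b))): true | b := 0 | ((max(b, tmp) + (a + c)) <= (-1)): false | b := 2 | acc := 1 | iter i=-2: | acc := 1 | iter k=0: | acc := 1 | iter k=1: | acc := 1 | iter i=-1: | acc := 1 | iter k=0: | acc := 1 | iter k=1: | acc := 1 | iter i=0: | acc := 1 | iter k=0: | acc := 1 | iter k=1: | acc := 1 | iter i=1: | acc := 1 | iter k=0: | acc := 1 | iter k=1: | acc := 1 | iter i=2: | acc := 1 | iter k=0: | acc := 1 | iter k=1: | acc := 1 | result 6
revised: tmp := 2 | ((((b * a) - (2 - b)) >= (-a)) || ((-c) <= (a * b))): true | b := 0 | ((max(b, tmp) + (a + c)) != (-1)): true | c := 2 | acc := 1 | iter i=-2: | acc := 0 | iter k=0: | acc := 0 | iter k=1: | acc := 0 | iter i=-1: | acc := 0 | iter k=0: | acc := 0 | iter k=1: | acc := 0 | iter i=0: | acc := 0 | iter k=0: | acc := 0 | iter k=1: | acc := 0 | iter i=1: | acc := 0 | iter k=0: | acc := 0 | iter k=1: | acc := 0 | iter i=2: | acc := 0 | iter k=0: | acc := 0 | iter k=1: | acc := 0 | result 5
6 against 5: the behavior changed.
verdict: not equivalent; witness: a=-2, b=0, c=0


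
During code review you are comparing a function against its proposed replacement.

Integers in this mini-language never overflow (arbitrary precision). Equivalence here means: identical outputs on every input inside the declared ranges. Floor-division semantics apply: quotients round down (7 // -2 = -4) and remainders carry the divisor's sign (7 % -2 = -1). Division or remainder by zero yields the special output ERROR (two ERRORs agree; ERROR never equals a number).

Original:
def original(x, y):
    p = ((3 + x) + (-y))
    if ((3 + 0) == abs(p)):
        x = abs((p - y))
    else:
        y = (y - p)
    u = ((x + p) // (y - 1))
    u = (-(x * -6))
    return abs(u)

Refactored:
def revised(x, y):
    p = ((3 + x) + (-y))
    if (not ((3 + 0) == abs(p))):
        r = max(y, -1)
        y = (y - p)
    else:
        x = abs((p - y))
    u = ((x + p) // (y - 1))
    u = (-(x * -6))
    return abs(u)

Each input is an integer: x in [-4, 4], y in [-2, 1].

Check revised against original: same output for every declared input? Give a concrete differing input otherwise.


Although min/max/abs usage differs; also constant usage differs; also local variable names differ; also boolean connective usage differs; also statement counts differ, 36/36 inputs agree.
verdict: equivalent


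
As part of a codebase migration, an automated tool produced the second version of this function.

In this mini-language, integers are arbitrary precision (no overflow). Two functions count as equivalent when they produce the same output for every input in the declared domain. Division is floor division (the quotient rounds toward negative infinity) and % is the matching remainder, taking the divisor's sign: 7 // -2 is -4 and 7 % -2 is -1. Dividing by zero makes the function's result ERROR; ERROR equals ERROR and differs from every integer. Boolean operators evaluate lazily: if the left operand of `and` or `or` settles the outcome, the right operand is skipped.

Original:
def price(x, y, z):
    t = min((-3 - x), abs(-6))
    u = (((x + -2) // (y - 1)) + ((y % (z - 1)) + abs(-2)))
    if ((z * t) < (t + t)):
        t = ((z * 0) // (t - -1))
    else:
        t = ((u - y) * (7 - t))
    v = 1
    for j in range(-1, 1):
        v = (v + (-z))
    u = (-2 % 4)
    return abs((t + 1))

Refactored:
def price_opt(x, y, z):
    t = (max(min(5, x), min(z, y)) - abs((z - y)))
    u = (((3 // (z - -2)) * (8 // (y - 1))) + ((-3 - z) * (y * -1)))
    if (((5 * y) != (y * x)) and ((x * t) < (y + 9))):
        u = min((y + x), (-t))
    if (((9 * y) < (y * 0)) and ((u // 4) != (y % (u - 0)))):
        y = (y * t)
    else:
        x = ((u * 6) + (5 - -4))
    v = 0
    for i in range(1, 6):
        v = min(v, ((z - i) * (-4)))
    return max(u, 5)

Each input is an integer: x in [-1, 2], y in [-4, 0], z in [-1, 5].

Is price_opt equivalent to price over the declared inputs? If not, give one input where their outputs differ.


These are not equivalent — on x=-1, y=-4, z=-1 the outputs split (55 vs 5).
price: t = -2; u = 2; ((z * t) < (t + t)) -> false; t = 54; v = 1; [j=-1]; v = 2; [j=0]; v = 3; u = 2; return 55
price_opt: t = -4; u = -14; (((5 * y) != (y * x)) and ((x * t) < (y + 9))) -> true; u = -5; (((9 * y) < (y * 0)) and ((u // 4) != (y % (u - 0)))) -> true; y = 16; v = 0; [i=1]; v = 0; [i=2]; v = 0; [i=3]; v = 0; [i=4]; v = 0; [i=5]; v = 0; return 5
verdict: not equivalent; witness: x=-1, y=-4, z=-1


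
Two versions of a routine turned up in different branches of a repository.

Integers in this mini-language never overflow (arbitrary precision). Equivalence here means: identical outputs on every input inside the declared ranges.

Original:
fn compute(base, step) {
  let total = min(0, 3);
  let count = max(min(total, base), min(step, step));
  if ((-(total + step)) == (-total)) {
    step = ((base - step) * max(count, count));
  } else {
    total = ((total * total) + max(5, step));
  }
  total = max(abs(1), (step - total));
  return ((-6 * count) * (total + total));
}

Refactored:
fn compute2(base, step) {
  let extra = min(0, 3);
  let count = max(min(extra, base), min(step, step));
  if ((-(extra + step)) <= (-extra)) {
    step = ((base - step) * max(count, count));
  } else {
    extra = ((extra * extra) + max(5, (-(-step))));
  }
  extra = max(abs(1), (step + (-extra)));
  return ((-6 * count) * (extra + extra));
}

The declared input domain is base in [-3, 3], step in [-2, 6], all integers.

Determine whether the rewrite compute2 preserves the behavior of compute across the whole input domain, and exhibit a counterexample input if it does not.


Input base=3, step=1: -12 from compute versus -24 from compute2.
verdict: not equivalent; witness: base=3, step=1


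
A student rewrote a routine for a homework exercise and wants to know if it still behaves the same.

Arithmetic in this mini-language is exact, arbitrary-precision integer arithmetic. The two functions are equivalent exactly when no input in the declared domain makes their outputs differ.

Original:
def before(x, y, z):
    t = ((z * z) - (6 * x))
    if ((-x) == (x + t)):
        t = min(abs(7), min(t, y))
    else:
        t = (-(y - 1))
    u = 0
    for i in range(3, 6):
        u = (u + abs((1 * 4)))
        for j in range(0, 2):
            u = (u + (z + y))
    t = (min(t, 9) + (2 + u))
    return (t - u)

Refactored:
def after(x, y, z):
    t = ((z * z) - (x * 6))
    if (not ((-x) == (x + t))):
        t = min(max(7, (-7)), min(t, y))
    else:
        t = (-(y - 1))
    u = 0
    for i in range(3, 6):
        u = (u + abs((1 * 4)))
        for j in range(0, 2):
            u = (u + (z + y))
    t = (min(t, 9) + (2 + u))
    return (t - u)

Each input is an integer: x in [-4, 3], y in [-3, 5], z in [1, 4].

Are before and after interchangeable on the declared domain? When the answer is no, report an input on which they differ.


On input x=-4, y=-3, z=1, before returns 6 while after returns -1.
verdict: not equivalent; witness: x=-4, y=-3, z=1


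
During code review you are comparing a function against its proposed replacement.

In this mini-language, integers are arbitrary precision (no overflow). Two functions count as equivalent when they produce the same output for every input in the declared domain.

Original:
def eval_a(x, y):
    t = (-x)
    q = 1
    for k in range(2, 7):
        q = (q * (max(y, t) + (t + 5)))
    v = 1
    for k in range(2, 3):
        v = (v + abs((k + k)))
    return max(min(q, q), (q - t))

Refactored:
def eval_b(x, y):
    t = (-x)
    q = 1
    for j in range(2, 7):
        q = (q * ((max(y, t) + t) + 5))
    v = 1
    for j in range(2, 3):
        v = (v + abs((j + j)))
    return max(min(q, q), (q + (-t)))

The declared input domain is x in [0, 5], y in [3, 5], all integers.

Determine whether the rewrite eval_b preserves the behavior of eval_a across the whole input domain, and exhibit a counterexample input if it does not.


Comparing the listings, the differences include: arithmetic usage differs, plus local variable names differ.
Spot check at x=3, y=3 — eval_a: t = -3; q = 1; [k=2]; q = 5; [k=3]; q = 25; [k=4]; q = 125; [k=5]; q = 625; [k=6]; q = 3125; v = 1; [k=2]; v = 5; return 3128. eval_b: t = -3; q = 1; [j=2]; q = 5; [j=3]; q = 25; [j=4]; q = 125; [j=5]; q = 625; [j=6]; q = 3125; v = 1; [j=2]; v = 5; return 3128. Both give 3128.
Every one of the 18 inputs gives matching results.
verdict: equivalent


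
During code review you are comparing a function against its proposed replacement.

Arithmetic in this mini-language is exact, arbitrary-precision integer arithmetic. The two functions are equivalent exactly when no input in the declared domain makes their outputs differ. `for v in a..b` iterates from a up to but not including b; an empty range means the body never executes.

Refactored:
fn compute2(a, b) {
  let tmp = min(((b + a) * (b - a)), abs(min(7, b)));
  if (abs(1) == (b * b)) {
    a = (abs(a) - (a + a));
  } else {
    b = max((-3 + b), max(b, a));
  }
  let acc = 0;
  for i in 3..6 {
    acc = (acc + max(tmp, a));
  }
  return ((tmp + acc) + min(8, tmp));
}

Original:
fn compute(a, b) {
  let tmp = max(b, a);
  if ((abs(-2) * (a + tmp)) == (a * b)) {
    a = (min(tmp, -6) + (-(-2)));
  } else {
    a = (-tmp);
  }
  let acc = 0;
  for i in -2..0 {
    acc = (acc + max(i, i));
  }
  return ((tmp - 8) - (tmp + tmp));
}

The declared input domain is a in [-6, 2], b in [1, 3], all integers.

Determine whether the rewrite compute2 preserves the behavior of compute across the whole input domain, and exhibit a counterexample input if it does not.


Run the pair on a=-6, b=1.
compute: tmp becomes 1; next ((abs(-2) * (a + tmp)) == (a * b)) evaluates to false; next a becomes -1; next acc becomes 0; next at i=-2:; next acc becomes -2; next at i=-1:; next acc becomes -3; next final value -9
compute2: tmp becomes -35; next (abs(1) == (b * b)) evaluates to true; next a becomes 18; next acc becomes 0; next at i=3:; next acc becomes 18; next at i=4:; next acc becomes 36; next at i=5:; next acc becomes 54; next final value -16
-9 vs -16 — the two versions disagree here.
verdict: not equivalent; witness: a=-6, b=1


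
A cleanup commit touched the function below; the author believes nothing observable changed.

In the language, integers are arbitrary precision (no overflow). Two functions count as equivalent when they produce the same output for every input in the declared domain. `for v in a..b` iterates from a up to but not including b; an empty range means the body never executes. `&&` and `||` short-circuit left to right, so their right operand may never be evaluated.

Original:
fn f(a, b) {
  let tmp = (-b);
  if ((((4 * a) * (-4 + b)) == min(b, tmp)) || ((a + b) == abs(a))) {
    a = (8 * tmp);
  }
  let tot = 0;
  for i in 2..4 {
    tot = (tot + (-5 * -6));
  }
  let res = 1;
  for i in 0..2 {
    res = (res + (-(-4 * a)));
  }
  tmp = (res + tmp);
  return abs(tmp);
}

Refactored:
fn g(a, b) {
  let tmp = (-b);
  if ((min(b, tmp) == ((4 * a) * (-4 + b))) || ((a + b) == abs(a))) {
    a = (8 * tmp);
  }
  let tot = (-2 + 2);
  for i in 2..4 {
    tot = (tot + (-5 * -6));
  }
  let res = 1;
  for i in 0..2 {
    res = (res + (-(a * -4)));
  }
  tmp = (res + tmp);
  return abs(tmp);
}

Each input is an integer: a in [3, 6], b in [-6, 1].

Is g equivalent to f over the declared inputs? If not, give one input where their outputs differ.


This is a faithful refactor — arithmetic usage differs, plus constant usage differs, but the computed results match everywhere.
As a probe, take a=5, b=-5: f runs tmp=5, then ((((4 * a) * (-4 + b)) == min(b, tmp)) || ((a + b) == abs(a))) is false, then tot=0, then (i=2), then tot=30, then (i=3), then tot=60, then res=1, then (i=0), then res=21, then (i=1), then res=41, then tmp=46, then returns 46; g runs tmp=5, then ((min(b, tmp) == ((4 * a) * (-4 + b))) || ((a + b) == abs(a))) is false, then tot=0, then (i=2), then tot=30, then (i=3), then tot=60, then res=1, then (i=0), then res=21, then (i=1), then res=41, then tmp=46, then returns 46; both end at 46.
Sweeping the whole domain (32 inputs) finds no disagreement.
verdict: equivalent


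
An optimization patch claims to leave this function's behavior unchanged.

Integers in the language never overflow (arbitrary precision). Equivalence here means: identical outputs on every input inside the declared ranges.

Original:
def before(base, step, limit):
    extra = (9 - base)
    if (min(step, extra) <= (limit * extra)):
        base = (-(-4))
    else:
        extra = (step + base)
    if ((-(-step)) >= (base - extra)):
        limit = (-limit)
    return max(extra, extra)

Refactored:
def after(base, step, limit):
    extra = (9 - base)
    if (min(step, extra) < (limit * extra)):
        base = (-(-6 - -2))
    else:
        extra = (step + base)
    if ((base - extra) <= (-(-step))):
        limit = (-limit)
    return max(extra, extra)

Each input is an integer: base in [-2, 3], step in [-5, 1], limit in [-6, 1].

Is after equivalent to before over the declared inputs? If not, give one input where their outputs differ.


Take base=-2, step=0, limit=0.
before: extra becomes 11; next (min(step, extra) <= (limit * extra)) evaluates to true; next base becomes 4; next ((-(-step)) >= (base - extra)) evaluates to true; next limit becomes 0; next final value 11
after: extra becomes 11; next (min(step, extra) < (limit * extra)) evaluates to false; next extra becomes -2; next ((base - extra) <= (-(-step))) evaluates to true; next limit becomes 0; next final value -2
11 against -2: the behavior changed.
verdict: not equivalent; witness: base=-2, step=0, limit=0


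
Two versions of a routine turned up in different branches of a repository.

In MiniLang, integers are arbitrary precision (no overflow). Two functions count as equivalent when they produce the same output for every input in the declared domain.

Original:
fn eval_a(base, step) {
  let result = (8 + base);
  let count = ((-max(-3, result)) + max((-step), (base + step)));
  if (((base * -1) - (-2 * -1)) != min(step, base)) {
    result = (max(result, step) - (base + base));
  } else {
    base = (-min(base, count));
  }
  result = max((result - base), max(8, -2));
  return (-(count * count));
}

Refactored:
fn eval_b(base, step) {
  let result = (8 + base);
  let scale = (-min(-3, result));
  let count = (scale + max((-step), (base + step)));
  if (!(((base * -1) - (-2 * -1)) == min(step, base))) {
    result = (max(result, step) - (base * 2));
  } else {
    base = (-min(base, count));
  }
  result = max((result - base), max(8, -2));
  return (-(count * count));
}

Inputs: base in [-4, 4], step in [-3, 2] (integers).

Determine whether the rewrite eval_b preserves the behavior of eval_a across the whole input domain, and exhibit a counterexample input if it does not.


Consider the input base=-4, step=-3.
eval_a: result=4, then count=-1, then (((base * -1) - (-2 * -1)) != min(step, base)) is true, then result=12, then result=16, then returns -1
eval_b: result=4, then scale=3, then count=6, then (!(((base * -1) - (-2 * -1)) == min(step, base))) is true, then result=12, then result=16, then returns -36
-1 != -36, so the rewrite changes behavior.
verdict: not equivalent; witness: base=-4, step=-3


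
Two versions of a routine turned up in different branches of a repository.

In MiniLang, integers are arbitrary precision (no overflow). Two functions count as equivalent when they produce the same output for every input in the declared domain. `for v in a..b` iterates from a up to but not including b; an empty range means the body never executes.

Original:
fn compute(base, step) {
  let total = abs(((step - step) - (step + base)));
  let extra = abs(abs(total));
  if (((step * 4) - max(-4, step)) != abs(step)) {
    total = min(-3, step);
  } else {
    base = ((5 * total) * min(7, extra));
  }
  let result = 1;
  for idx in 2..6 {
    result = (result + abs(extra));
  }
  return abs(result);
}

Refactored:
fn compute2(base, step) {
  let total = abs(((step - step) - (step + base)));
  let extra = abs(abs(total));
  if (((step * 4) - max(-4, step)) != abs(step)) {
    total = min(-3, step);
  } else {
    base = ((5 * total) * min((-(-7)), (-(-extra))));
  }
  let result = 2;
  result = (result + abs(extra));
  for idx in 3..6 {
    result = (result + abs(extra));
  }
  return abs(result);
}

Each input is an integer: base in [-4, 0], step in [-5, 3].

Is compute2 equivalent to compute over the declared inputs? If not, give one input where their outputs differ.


These are not equivalent — on base=-4, step=-5 the outputs split (37 vs 38).
compute: total = 9; extra = 9; (((step * 4) - max(-4, step)) != abs(step)) -> true; total = -5; result = 1; [idx=2]; result = 10; [idx=3]; result = 19; [idx=4]; result = 28; [idx=5]; result = 37; return 37
compute2: total = 9; extra = 9; (((step * 4) - max(-4, step)) != abs(step)) -> true; total = -5; result = 2; result = 11; [idx=3]; result = 20; [idx=4]; result = 29; [idx=5]; result = 38; return 38
verdict: not equivalent; witness: base=-4, step=-5
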